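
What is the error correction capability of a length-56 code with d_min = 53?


Correction capability = floor((d-1)/2) = floor((53-1)/2) = 26

26 errors


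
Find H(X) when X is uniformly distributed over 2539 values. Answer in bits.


H = log2(n) = log2(2539) = 11.31

11.31 bits


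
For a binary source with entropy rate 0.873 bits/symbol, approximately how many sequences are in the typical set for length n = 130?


log2|A_typical| = nH = 130 * 0.873 = 113.49, so |A_typical| ~ 2^113.49 = 1.458e+34

1.458e+34


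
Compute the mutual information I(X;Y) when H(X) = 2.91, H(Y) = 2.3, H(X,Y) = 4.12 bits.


I(X;Y) = H(X) + H(Y) - H(X,Y) = 2.91 + 2.3 - 4.12 = 1.09

1.09 bits


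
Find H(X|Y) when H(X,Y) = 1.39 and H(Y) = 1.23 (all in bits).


H(X|Y) = H(X,Y) - H(Y) = 1.39 - 1.23 = 0.16

0.16 bits


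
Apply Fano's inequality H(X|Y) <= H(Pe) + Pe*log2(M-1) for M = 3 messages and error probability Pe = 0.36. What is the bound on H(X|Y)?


H(Pe) = -Pe*log2(Pe) - (1-Pe)*log2(1-Pe) = -0.36*log2(0.36) - 0.64*log2(0.64) = 0.530615 + 0.412068 = 0.9427. Pe*log2(M-1) = 0.36*log2(2) = 0.360000. Bound = H(Pe) + Pe*log2(M-1) = 0.530615 + 0.412068 + 0.360000 = 1.3027

1.3027 bits


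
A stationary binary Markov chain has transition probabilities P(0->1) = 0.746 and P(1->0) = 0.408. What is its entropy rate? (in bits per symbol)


Stationary distribution: pi_0 = p10/(p01+p10) = 0.3536, pi_1 = 0.6464. Entropy rate H' = pi_0*H(p01) + pi_1*H(p10) = 0.3536*0.8176 + 0.6464*0.9754 = 0.9196

0.9196 bits/symbol


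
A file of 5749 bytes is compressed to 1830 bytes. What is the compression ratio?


Ratio = original / compressed = 5749 / 1830 = 3.1415

3.1415


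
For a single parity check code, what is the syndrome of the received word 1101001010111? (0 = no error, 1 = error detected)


Syndrome = XOR of all bits = 1 XOR 1 XOR 0 XOR 1 XOR 0 XOR 0 XOR 1 XOR 0 XOR 1 XOR 0 XOR 1 XOR 1 XOR 1 = 0

0


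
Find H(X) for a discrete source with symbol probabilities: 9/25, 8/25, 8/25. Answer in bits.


H = -sum(p_i * log2(p_i)). Terms: -(9/25)*log2(9/25) = 0.530615; -(8/25)*log2(8/25) = 0.526034; -(8/25)*log2(8/25) = 0.526034. H = 0.530615 + 0.526034 + 0.526034 = 1.5827

1.5827 bits


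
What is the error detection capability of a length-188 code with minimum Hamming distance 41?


Detection capability = d_min - 1 = 41 - 1 = 40

40 errors


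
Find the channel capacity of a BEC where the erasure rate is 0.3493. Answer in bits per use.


C = 1 - epsilon = 1 - 0.3493 = 0.6507

0.6507 bits


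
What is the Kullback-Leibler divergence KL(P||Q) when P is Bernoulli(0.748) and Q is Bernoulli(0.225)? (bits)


KL = p*log2(p/q) + (1-p)*log2((1-p)/(1-q)) = 0.748*log2(0.748/0.225) + 0.252*log2(0.252/0.775) = 0.8879

0.8879 bits


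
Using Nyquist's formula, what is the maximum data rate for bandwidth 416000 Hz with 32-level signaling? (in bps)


Rate = 2 * B * log2(M) = 2 * 416000 * 5.0 = 4160000.0

4160000.0 bps


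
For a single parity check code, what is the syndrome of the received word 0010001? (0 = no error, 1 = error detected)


Syndrome = XOR of all bits = 0 XOR 0 XOR 1 XOR 0 XOR 0 XOR 0 XOR 1 = 0

0


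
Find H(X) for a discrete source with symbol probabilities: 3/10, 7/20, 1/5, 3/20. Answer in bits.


H = -sum(p_i * log2(p_i)). Terms: -(3/10)*log2(3/10) = 0.521090; -(7/20)*log2(7/20) = 0.530101; -(1/5)*log2(1/5) = 0.464386; -(3/20)*log2(3/20) = 0.410545. H = 0.521090 + 0.530101 + 0.464386 + 0.410545 = 1.9261

1.9261 bits


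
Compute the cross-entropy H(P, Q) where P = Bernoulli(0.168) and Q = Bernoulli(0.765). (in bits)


H(P,Q) = -p*log2(q) - (1-p)*log2(1-q). -0.168*log2(0.765) = 0.064927; -0.832*log2(0.235) = 1.738270. H(P,Q) = 0.064927 + 1.738270 = 1.8032

1.8032 bits


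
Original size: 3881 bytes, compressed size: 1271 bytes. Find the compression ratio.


Ratio = original / compressed = 3881 / 1271 = 3.0535

3.0535


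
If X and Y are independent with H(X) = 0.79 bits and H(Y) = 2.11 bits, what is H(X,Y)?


For independent variables, H(X,Y) = H(X) + H(Y) = 0.79 + 2.11 = 2.9

2.9 bits


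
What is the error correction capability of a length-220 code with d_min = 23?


Correction capability = floor((d-1)/2) = floor((23-1)/2) = 11

11 errors


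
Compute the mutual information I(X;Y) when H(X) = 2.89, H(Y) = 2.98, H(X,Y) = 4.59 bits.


I(X;Y) = H(X) + H(Y) - H(X,Y) = 2.89 + 2.98 - 4.59 = 1.28

1.28 bits


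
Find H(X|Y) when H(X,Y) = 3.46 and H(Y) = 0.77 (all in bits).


H(X|Y) = H(X,Y) - H(Y) = 3.46 - 0.77 = 2.69

2.69 bits


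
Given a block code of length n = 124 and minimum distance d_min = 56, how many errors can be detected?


Detection capability = d_min - 1 = 56 - 1 = 55

55 errors


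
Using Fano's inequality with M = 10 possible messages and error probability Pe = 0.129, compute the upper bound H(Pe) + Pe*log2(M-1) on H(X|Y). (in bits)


H(Pe) = -Pe*log2(Pe) - (1-Pe)*log2(1-Pe) = -0.129*log2(0.129) - 0.871*log2(0.871) = 0.381138 + 0.173551 = 0.5547. Pe*log2(M-1) = 0.129*log2(9) = 0.408920. Bound = H(Pe) + Pe*log2(M-1) = 0.381138 + 0.173551 + 0.408920 = 0.9636

0.9636 bits


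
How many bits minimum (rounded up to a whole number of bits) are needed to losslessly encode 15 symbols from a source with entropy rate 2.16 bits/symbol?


Minimum bits >= n * H = 15 * 2.16 = 32.4, rounded up to a whole number of bits = 33

33 bits


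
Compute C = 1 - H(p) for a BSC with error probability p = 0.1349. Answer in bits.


H(p) = -p*log2(p) - (1-p)*log2(1-p) = -0.1349*log2(0.1349) - 0.8651*log2(0.8651) = 0.389866 + 0.180859 = 0.5707. C = 1 - H(p) = 1 - 0.5707 = 0.4293

0.4293 bits


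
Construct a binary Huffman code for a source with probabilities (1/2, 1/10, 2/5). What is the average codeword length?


Huffman construction (repeatedly merge the two least-probable nodes; each merge adds 1 bit to every symbol beneath it): 1/10 + 2/5 = 1/2; 1/2 + 1/2 = 1. Resulting codeword lengths (in the order the probabilities were given): (1, 2, 2). L_avg = sum(p_i * l_i) = 1/2*1 + 1/10*2 + 2/5*2 = 3/2 = 1.5

1.5 bits


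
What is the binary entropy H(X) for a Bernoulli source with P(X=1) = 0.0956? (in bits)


H = -p*log2(p) - (1-p)*log2(1-p). -0.0956*log2(0.0956) = 0.323782; -0.9044*log2(0.9044) = 0.131108. H = 0.323782 + 0.131108 = 0.4549

0.4549 bits


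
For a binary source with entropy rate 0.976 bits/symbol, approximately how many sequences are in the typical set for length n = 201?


log2|A_typical| = nH = 201 * 0.976 = 196.176, so |A_typical| ~ 2^196.176 = 1.135e+59

1.135e+59


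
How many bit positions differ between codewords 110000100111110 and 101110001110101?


Count differing positions: . ^ ^ ^ ^ . ^ . ^ . . ^ . ^ ^ = 9 differences

9


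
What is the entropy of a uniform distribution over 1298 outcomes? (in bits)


H = log2(n) = log2(1298) = 10.3421

10.3421 bits


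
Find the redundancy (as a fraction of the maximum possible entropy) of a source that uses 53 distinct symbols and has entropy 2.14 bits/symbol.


H_max = log2(K) = log2(53) = 5.7279 bits/symbol. Redundancy = 1 - H/H_max = 1 - 2.14/5.7279 = 1 - 0.3736 = 0.6264

0.6264


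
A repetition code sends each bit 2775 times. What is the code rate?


Rate = k/n = 1/2775

1/2775


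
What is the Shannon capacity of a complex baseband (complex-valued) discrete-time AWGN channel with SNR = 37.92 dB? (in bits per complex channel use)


SNR_linear = 10^(37.92/10) = 6194.4108; C = log2(1 + SNR_linear) = log2(1 + 6194.4108) = 12.597

12.597 bits/channel use


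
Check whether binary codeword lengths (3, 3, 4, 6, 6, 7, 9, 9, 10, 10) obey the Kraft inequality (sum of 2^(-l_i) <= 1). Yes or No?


Kraft sum = sum(2^(-l_i)) = 0.3574, need <= 1. Result: satisfied (a binary prefix-free code with these lengths exists)

Yes


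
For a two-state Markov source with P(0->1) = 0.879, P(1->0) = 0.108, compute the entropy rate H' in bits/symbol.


Stationary distribution: pi_0 = p10/(p01+p10) = 0.1094, pi_1 = 0.8906. Entropy rate H' = pi_0*H(p01) + pi_1*H(p10) = 0.1094*0.5322 + 0.8906*0.4939 = 0.4981

0.4981 bits/symbol


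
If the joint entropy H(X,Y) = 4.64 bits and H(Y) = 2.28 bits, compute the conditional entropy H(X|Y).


H(X|Y) = H(X,Y) - H(Y) = 4.64 - 2.28 = 2.36

2.36 bits


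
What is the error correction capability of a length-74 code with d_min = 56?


Correction capability = floor((d-1)/2) = floor((56-1)/2) = 27

27 errors


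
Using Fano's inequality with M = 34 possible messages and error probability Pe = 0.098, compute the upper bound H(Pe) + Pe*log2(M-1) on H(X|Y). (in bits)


H(Pe) = -Pe*log2(Pe) - (1-Pe)*log2(1-Pe) = -0.098*log2(0.098) - 0.902*log2(0.902) = 0.328405 + 0.134218 = 0.4626. Pe*log2(M-1) = 0.098*log2(33) = 0.494351. Bound = H(Pe) + Pe*log2(M-1) = 0.328405 + 0.134218 + 0.494351 = 0.957

0.957 bits


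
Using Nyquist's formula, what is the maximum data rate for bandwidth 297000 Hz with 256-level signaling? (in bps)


Rate = 2 * B * log2(M) = 2 * 297000 * 8.0 = 4752000.0

4752000.0 bps


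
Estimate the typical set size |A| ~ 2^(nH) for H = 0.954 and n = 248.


log2|A_typical| = nH = 248 * 0.954 = 236.592, so |A_typical| ~ 2^236.592 = 1.665e+71

1.665e+71


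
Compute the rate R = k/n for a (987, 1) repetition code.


Rate = k/n = 1/987

1/987


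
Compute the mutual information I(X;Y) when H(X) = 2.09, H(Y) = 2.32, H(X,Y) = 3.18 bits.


I(X;Y) = H(X) + H(Y) - H(X,Y) = 2.09 + 2.32 - 3.18 = 1.23

1.23 bits


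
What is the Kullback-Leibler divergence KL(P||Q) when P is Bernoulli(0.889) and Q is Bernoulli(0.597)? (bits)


KL = p*log2(p/q) + (1-p)*log2((1-p)/(1-q)) = 0.889*log2(0.889/0.597) + 0.111*log2(0.111/0.403) = 0.3042

0.3042 bits


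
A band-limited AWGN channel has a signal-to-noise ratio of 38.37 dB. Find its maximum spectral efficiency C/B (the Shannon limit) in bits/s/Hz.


SNR_linear = 10^(38.37/10) = 6870.6844; C/B = log2(1 + SNR_linear) = log2(1 + 6870.6844) = 12.7464

12.7464 bits/s/Hz


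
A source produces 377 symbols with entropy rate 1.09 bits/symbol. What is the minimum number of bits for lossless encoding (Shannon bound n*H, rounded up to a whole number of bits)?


Minimum bits >= n * H = 377 * 1.09 = 410.93, rounded up to a whole number of bits = 411

411 bits


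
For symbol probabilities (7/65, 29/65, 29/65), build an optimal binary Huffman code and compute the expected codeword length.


Huffman construction (repeatedly merge the two least-probable nodes; each merge adds 1 bit to every symbol beneath it): 7/65 + 29/65 = 36/65; 29/65 + 36/65 = 1. Resulting codeword lengths (in the order the probabilities were given): (2, 2, 1). L_avg = sum(p_i * l_i) = 7/65*2 + 29/65*2 + 29/65*1 = 101/65 = 1.5538

1.5538 bits


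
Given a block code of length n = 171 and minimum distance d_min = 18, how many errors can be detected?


Detection capability = d_min - 1 = 18 - 1 = 17

17 errors


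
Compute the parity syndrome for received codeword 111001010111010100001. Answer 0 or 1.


Syndrome = XOR of all bits = 1 XOR 1 XOR 1 XOR 0 XOR 0 XOR 1 XOR 0 XOR 1 XOR 0 XOR 1 XOR 1 XOR 1 XOR 0 XOR 1 XOR 0 XOR 1 XOR 0 XOR 0 XOR 0 XOR 0 XOR 1 = 1

1


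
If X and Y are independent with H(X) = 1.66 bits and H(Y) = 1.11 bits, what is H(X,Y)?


For independent variables, H(X,Y) = H(X) + H(Y) = 1.66 + 1.11 = 2.77

2.77 bits


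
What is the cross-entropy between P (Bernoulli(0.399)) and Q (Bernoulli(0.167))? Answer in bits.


H(P,Q) = -p*log2(q) - (1-p)*log2(1-q). -0.399*log2(0.167) = 1.030250; -0.601*log2(0.833) = 0.158431. H(P,Q) = 1.030250 + 0.158431 = 1.1887

1.1887 bits


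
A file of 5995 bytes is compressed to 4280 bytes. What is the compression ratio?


Ratio = original / compressed = 5995 / 4280 = 1.4007

1.4007


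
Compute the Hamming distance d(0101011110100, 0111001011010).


Count differing positions: . . ^ . . ^ . ^ . ^ ^ ^ . = 6 differences

6


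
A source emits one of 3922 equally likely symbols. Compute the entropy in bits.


H = log2(n) = log2(3922) = 11.9374

11.9374 bits


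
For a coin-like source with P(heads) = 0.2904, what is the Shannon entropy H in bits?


H = -p*log2(p) - (1-p)*log2(1-p). -0.2904*log2(0.2904) = 0.518041; -0.7096*log2(0.7096) = 0.351197. H = 0.518041 + 0.351197 = 0.8692

0.8692 bits


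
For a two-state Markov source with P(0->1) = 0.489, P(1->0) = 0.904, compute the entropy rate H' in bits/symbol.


Stationary distribution: pi_0 = p10/(p01+p10) = 0.649, pi_1 = 0.351. Entropy rate H' = pi_0*H(p01) + pi_1*H(p10) = 0.649*0.9997 + 0.351*0.4562 = 0.8089

0.8089 bits/symbol


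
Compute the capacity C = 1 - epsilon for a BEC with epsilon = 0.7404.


C = 1 - epsilon = 1 - 0.7404 = 0.2596

0.2596 bits


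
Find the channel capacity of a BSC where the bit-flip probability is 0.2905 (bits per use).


H(p) = -p*log2(p) - (1-p)*log2(1-p) = -0.2905*log2(0.2905) - 0.7095*log2(0.7095) = 0.518075 + 0.351291 = 0.8694. C = 1 - H(p) = 1 - 0.8694 = 0.1306

0.1306 bits


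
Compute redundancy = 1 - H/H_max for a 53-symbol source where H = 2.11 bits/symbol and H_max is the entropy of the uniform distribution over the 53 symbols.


H_max = log2(K) = log2(53) = 5.7279 bits/symbol. Redundancy = 1 - H/H_max = 1 - 2.11/5.7279 = 1 - 0.3684 = 0.6316

0.6316


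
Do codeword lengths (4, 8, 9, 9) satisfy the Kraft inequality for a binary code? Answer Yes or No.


Kraft sum = sum(2^(-l_i)) = 0.0703, need <= 1. Result: satisfied (a binary prefix-free code with these lengths exists)

Yes


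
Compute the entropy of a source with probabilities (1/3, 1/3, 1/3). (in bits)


H = -sum(p_i * log2(p_i)). Terms: -(1/3)*log2(1/3) = 0.528321; -(1/3)*log2(1/3) = 0.528321; -(1/3)*log2(1/3) = 0.528321. H = 0.528321 + 0.528321 + 0.528321 = 1.585

1.585 bits


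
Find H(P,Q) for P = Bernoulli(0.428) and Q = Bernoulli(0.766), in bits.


H(P,Q) = -p*log2(q) - (1-p)*log2(1-q). -0.428*log2(0.766) = 0.164602; -0.572*log2(0.234) = 1.198580. H(P,Q) = 0.164602 + 1.198580 = 1.3632

1.3632 bits


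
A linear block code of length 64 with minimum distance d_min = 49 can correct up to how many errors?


Correction capability = floor((d-1)/2) = floor((49-1)/2) = 24

24 errors


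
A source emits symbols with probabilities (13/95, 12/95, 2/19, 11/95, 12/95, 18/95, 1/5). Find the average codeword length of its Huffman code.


Huffman construction (repeatedly merge the two least-probable nodes; each merge adds 1 bit to every symbol beneath it): 2/19 + 11/95 = 21/95; 12/95 + 12/95 = 24/95; 13/95 + 18/95 = 31/95; 1/5 + 21/95 = 8/19; 24/95 + 31/95 = 11/19; 8/19 + 11/19 = 1. Resulting codeword lengths (in the order the probabilities were given): (3, 3, 3, 3, 3, 3, 2). L_avg = sum(p_i * l_i) = 13/95*3 + 12/95*3 + 2/19*3 + 11/95*3 + 12/95*3 + 18/95*3 + 1/5*2 = 14/5 = 2.8

2.8 bits


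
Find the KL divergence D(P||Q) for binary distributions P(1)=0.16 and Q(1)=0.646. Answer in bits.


KL = p*log2(p/q) + (1-p)*log2((1-p)/(1-q)) = 0.16*log2(0.16/0.646) + 0.84*log2(0.84/0.354) = 0.725

0.725 bits


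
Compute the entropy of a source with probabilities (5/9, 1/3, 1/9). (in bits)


H = -sum(p_i * log2(p_i)). Terms: -(5/9)*log2(5/9) = 0.471109; -(1/3)*log2(1/3) = 0.528321; -(1/9)*log2(1/9) = 0.352214. H = 0.471109 + 0.528321 + 0.352214 = 1.3516

1.3516 bits


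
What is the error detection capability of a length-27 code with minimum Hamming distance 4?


Detection capability = d_min - 1 = 4 - 1 = 3

3 errors


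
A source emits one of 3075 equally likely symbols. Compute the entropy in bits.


H = log2(n) = log2(3075) = 11.5864

11.5864 bits


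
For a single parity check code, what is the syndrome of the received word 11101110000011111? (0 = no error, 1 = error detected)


Syndrome = XOR of all bits = 1 XOR 1 XOR 1 XOR 0 XOR 1 XOR 1 XOR 1 XOR 0 XOR 0 XOR 0 XOR 0 XOR 0 XOR 1 XOR 1 XOR 1 XOR 1 XOR 1 = 1

1


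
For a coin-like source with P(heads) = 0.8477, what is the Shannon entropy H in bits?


H = -p*log2(p) - (1-p)*log2(1-p). -0.8477*log2(0.8477) = 0.202070; -0.1523*log2(0.1523) = 0.413496. H = 0.202070 + 0.413496 = 0.6156

0.6156 bits


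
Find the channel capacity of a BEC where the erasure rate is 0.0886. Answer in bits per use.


C = 1 - epsilon = 1 - 0.0886 = 0.9114

0.9114 bits


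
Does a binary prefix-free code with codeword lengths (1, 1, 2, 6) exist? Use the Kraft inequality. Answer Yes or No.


Kraft sum = sum(2^(-l_i)) = 1.2656, need <= 1. Result: violated (a binary prefix-free code with these lengths cannot exist)

No


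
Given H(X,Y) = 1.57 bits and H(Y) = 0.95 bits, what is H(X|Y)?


H(X|Y) = H(X,Y) - H(Y) = 1.57 - 0.95 = 0.62

0.62 bits


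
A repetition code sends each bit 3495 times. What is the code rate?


Rate = k/n = 1/3495

1/3495


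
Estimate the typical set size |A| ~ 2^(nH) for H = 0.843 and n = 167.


log2|A_typical| = nH = 167 * 0.843 = 140.781, so |A_typical| ~ 2^140.781 = 2.395e+42

2.395e+42


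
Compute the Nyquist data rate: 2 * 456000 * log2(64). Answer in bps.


Rate = 2 * B * log2(M) = 2 * 456000 * 6.0 = 5472000.0

5472000.0 bps


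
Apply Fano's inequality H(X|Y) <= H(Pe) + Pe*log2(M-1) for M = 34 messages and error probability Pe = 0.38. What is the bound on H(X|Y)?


H(Pe) = -Pe*log2(Pe) - (1-Pe)*log2(1-Pe) = -0.38*log2(0.38) - 0.62*log2(0.62) = 0.530453 + 0.427589 = 0.958. Pe*log2(M-1) = 0.38*log2(33) = 1.916870. Bound = H(Pe) + Pe*log2(M-1) = 0.530453 + 0.427589 + 1.916870 = 2.8749

2.8749 bits


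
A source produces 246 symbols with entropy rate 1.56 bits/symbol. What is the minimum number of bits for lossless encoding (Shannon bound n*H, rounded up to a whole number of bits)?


Minimum bits >= n * H = 246 * 1.56 = 383.76, rounded up to a whole number of bits = 384

384 bits


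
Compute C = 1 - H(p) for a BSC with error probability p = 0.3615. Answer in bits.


H(p) = -p*log2(p) - (1-p)*log2(1-p) = -0.3615*log2(0.3615) - 0.6385*log2(0.6385) = 0.530658 + 0.413264 = 0.9439. C = 1 - H(p) = 1 - 0.9439 = 0.0561

0.0561 bits


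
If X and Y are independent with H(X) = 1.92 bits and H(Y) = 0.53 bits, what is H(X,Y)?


For independent variables, H(X,Y) = H(X) + H(Y) = 1.92 + 0.53 = 2.45

2.45 bits


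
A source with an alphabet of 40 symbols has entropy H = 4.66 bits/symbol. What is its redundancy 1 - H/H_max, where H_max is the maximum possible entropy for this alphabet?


H_max = log2(K) = log2(40) = 5.3219 bits/symbol. Redundancy = 1 - H/H_max = 1 - 4.66/5.3219 = 1 - 0.8756 = 0.1244

0.1244


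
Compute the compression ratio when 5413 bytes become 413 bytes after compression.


Ratio = original / compressed = 5413 / 413 = 13.1065

13.1065


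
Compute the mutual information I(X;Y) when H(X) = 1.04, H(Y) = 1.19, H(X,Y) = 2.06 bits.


I(X;Y) = H(X) + H(Y) - H(X,Y) = 1.04 + 1.19 - 2.06 = 0.17

0.17 bits


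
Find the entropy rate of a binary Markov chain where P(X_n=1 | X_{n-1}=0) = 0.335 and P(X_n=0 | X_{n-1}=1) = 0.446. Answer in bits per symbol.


Stationary distribution: pi_0 = p10/(p01+p10) = 0.5711, pi_1 = 0.4289. Entropy rate H' = pi_0*H(p01) + pi_1*H(p10) = 0.5711*0.92 + 0.4289*0.9916 = 0.9507

0.9507 bits/symbol


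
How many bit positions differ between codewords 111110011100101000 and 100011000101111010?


Count differing positions: . ^ ^ ^ . ^ . ^ ^ . . ^ . ^ . . ^ . = 9 differences

9


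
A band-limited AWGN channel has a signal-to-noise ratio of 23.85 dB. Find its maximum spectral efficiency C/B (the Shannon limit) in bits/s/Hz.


SNR_linear = 10^(23.85/10) = 242.661; C/B = log2(1 + SNR_linear) = log2(1 + 242.661) = 7.9287

7.9287 bits/s/Hz


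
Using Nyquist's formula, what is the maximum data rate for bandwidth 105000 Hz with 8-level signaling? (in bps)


Rate = 2 * B * log2(M) = 2 * 105000 * 3.0 = 630000.0

630000.0 bps


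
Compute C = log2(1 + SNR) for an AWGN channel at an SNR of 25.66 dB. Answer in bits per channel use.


SNR_linear = 10^(25.66/10) = 368.129; C = log2(1 + SNR_linear) = log2(1 + 368.129) = 8.528

8.528 bits/channel use


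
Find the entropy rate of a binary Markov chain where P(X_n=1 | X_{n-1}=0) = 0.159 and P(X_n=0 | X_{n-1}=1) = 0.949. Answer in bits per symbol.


Stationary distribution: pi_0 = p10/(p01+p10) = 0.8565, pi_1 = 0.1435. Entropy rate H' = pi_0*H(p01) + pi_1*H(p10) = 0.8565*0.6319 + 0.1435*0.2906 = 0.5829

0.5829 bits/symbol


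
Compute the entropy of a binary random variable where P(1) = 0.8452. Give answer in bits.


H = -p*log2(p) - (1-p)*log2(1-p). -0.8452*log2(0.8452) = 0.205075; -0.1548*log2(0.1548) = 0.416648. H = 0.205075 + 0.416648 = 0.6217

0.6217 bits


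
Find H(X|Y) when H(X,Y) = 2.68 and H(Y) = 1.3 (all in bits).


H(X|Y) = H(X,Y) - H(Y) = 2.68 - 1.3 = 1.38

1.38 bits


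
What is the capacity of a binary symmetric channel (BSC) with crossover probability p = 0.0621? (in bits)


H(p) = -p*log2(p) - (1-p)*log2(1-p) = -0.0621*log2(0.0621) - 0.9379*log2(0.9379) = 0.248975 + 0.086750 = 0.3357. C = 1 - H(p) = 1 - 0.3357 = 0.6643

0.6643 bits


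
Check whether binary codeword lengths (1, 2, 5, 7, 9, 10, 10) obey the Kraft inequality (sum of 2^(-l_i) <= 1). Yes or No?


Kraft sum = sum(2^(-l_i)) = 0.793, need <= 1. Result: satisfied (a binary prefix-free code with these lengths exists)

Yes


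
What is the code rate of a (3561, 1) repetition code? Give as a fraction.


Rate = k/n = 1/3561

1/3561


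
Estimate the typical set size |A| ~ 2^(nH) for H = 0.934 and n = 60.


log2|A_typical| = nH = 60 * 0.934 = 56.04, so |A_typical| ~ 2^56.04 = 7.408e+16

7.408e+16


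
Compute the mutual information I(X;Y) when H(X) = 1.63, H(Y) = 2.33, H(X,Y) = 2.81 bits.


I(X;Y) = H(X) + H(Y) - H(X,Y) = 1.63 + 2.33 - 2.81 = 1.15

1.15 bits


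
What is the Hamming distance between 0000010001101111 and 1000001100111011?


Count differing positions: ^ . . . . ^ ^ ^ . ^ . ^ . ^ . . = 7 differences

7


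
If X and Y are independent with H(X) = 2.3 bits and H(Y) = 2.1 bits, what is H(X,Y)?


For independent variables, H(X,Y) = H(X) + H(Y) = 2.3 + 2.1 = 4.4

4.4 bits


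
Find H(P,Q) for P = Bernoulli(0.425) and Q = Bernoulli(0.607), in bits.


H(P,Q) = -p*log2(q) - (1-p)*log2(1-q). -0.425*log2(0.607) = 0.306098; -0.575*log2(0.393) = 0.774754. H(P,Q) = 0.306098 + 0.774754 = 1.0809

1.0809 bits


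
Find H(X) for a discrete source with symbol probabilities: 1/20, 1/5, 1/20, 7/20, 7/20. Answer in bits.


H = -sum(p_i * log2(p_i)). Terms: -(1/20)*log2(1/20) = 0.216096; -(1/5)*log2(1/5) = 0.464386; -(1/20)*log2(1/20) = 0.216096; -(7/20)*log2(7/20) = 0.530101; -(7/20)*log2(7/20) = 0.530101. H = 0.216096 + 0.464386 + 0.216096 + 0.530101 + 0.530101 = 1.9568

1.9568 bits


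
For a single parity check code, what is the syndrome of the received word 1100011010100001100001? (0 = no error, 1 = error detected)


Syndrome = XOR of all bits = 1 XOR 1 XOR 0 XOR 0 XOR 0 XOR 1 XOR 1 XOR 0 XOR 1 XOR 0 XOR 1 XOR 0 XOR 0 XOR 0 XOR 0 XOR 1 XOR 1 XOR 0 XOR 0 XOR 0 XOR 0 XOR 1 = 1

1


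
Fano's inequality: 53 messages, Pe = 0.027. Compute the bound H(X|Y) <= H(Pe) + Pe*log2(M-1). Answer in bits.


H(Pe) = -Pe*log2(Pe) - (1-Pe)*log2(1-Pe) = -0.027*log2(0.027) - 0.973*log2(0.973) = 0.140694 + 0.038422 = 0.1791. Pe*log2(M-1) = 0.027*log2(52) = 0.153912. Bound = H(Pe) + Pe*log2(M-1) = 0.140694 + 0.038422 + 0.153912 = 0.333

0.333 bits


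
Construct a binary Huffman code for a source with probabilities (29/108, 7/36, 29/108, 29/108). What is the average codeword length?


Huffman construction (repeatedly merge the two least-probable nodes; each merge adds 1 bit to every symbol beneath it): 7/36 + 29/108 = 25/54; 29/108 + 29/108 = 29/54; 25/54 + 29/54 = 1. Resulting codeword lengths (in the order the probabilities were given): (2, 2, 2, 2). L_avg = sum(p_i * l_i) = 29/108*2 + 7/36*2 + 29/108*2 + 29/108*2 = 2

2.0 bits


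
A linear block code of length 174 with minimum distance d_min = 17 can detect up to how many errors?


Detection capability = d_min - 1 = 17 - 1 = 16

16 errors


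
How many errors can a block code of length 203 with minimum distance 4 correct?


Correction capability = floor((d-1)/2) = floor((4-1)/2) = 1

1 errors


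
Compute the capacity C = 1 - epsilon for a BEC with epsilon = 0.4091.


C = 1 - epsilon = 1 - 0.4091 = 0.5909

0.5909 bits


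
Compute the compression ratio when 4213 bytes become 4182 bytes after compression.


Ratio = original / compressed = 4213 / 4182 = 1.0074

1.0074


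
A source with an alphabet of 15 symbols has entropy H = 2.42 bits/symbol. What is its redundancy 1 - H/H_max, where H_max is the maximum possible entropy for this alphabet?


H_max = log2(K) = log2(15) = 3.9069 bits/symbol. Redundancy = 1 - H/H_max = 1 - 2.42/3.9069 = 1 - 0.6194 = 0.3806

0.3806


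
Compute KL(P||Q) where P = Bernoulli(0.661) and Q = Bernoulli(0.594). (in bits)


KL = p*log2(p/q) + (1-p)*log2((1-p)/(1-q)) = 0.661*log2(0.661/0.594) + 0.339*log2(0.339/0.406) = 0.0137

0.0137 bits


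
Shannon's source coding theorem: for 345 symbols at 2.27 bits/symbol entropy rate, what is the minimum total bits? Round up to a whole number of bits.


Minimum bits >= n * H = 345 * 2.27 = 783.15, rounded up to a whole number of bits = 784

784 bits


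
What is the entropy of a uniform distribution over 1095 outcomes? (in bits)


H = log2(n) = log2(1095) = 10.0967

10.0967 bits


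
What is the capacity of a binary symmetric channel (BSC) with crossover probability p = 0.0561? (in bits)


H(p) = -p*log2(p) - (1-p)*log2(1-p) = -0.0561*log2(0.0561) - 0.9439*log2(0.9439) = 0.233143 + 0.078621 = 0.3118. C = 1 - H(p) = 1 - 0.3118 = 0.6882

0.6882 bits


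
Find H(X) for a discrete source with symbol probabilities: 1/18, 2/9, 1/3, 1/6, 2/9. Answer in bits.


H = -sum(p_i * log2(p_i)). Terms: -(1/18)*log2(1/18) = 0.231663; -(2/9)*log2(2/9) = 0.482206; -(1/3)*log2(1/3) = 0.528321; -(1/6)*log2(1/6) = 0.430827; -(2/9)*log2(2/9) = 0.482206. H = 0.231663 + 0.482206 + 0.528321 + 0.430827 + 0.482206 = 2.1552

2.1552 bits


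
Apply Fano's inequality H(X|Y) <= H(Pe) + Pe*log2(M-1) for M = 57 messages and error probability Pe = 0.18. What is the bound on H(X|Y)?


H(Pe) = -Pe*log2(Pe) - (1-Pe)*log2(1-Pe) = -0.18*log2(0.18) - 0.82*log2(0.82) = 0.445308 + 0.234769 = 0.6801. Pe*log2(M-1) = 0.18*log2(56) = 1.045324. Bound = H(Pe) + Pe*log2(M-1) = 0.445308 + 0.234769 + 1.045324 = 1.7254

1.7254 bits


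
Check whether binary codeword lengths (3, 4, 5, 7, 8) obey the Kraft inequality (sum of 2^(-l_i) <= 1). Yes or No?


Kraft sum = sum(2^(-l_i)) = 0.2305, need <= 1. Result: satisfied (a binary prefix-free code with these lengths exists)

Yes


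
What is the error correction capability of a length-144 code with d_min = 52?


Correction capability = floor((d-1)/2) = floor((52-1)/2) = 25

25 errors


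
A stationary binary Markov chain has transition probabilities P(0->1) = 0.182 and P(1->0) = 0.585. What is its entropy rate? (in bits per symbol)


Stationary distribution: pi_0 = p10/(p01+p10) = 0.7627, pi_1 = 0.2373. Entropy rate H' = pi_0*H(p01) + pi_1*H(p10) = 0.7627*0.6844 + 0.2373*0.9791 = 0.7543

0.7543 bits/symbol


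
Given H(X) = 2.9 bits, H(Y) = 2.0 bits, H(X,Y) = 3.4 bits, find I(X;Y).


I(X;Y) = H(X) + H(Y) - H(X,Y) = 2.9 + 2.0 - 3.4 = 1.5

1.5 bits


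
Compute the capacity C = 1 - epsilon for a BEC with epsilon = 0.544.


C = 1 - epsilon = 1 - 0.544 = 0.456

0.456 bits


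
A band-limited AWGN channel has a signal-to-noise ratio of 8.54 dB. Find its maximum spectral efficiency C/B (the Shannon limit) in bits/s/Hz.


SNR_linear = 10^(8.54/10) = 7.145; C/B = log2(1 + SNR_linear) = log2(1 + 7.145) = 3.0259

3.0259 bits/s/Hz


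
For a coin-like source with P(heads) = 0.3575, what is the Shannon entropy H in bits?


H = -p*log2(p) - (1-p)*log2(1-p). -0.3575*log2(0.3575) = 0.530525; -0.6425*log2(0.6425) = 0.410064. H = 0.530525 + 0.410064 = 0.9406

0.9406 bits


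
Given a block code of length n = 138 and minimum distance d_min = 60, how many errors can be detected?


Detection capability = d_min - 1 = 60 - 1 = 59

59 errors


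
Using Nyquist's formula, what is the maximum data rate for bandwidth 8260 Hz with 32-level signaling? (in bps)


Rate = 2 * B * log2(M) = 2 * 8260 * 5.0 = 82600.0

82600.0 bps


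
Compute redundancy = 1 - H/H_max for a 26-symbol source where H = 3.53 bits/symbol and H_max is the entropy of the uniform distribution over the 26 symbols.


H_max = log2(K) = log2(26) = 4.7004 bits/symbol. Redundancy = 1 - H/H_max = 1 - 3.53/4.7004 = 1 - 0.751 = 0.249

0.249


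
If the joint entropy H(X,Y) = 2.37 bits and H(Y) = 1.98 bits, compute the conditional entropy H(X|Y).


H(X|Y) = H(X,Y) - H(Y) = 2.37 - 1.98 = 0.39

0.39 bits


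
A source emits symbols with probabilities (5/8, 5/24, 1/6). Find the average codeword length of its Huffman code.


Huffman construction (repeatedly merge the two least-probable nodes; each merge adds 1 bit to every symbol beneath it): 1/6 + 5/24 = 3/8; 3/8 + 5/8 = 1. Resulting codeword lengths (in the order the probabilities were given): (1, 2, 2). L_avg = sum(p_i * l_i) = 5/8*1 + 5/24*2 + 1/6*2 = 11/8 = 1.375

1.375 bits


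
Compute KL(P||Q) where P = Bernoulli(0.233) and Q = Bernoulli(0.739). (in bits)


KL = p*log2(p/q) + (1-p)*log2((1-p)/(1-q)) = 0.233*log2(0.233/0.739) + 0.767*log2(0.767/0.261) = 0.8048

0.8048 bits


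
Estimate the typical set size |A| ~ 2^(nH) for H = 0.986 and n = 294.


log2|A_typical| = nH = 294 * 0.986 = 289.884, so |A_typical| ~ 2^289.884 = 1.836e+87

1.836e+87


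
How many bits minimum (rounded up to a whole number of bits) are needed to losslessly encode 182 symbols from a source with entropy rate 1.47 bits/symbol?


Minimum bits >= n * H = 182 * 1.47 = 267.54, rounded up to a whole number of bits = 268

268 bits


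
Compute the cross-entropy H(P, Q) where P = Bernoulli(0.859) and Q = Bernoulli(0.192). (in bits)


H(P,Q) = -p*log2(q) - (1-p)*log2(1-q). -0.859*log2(0.192) = 2.045126; -0.141*log2(0.808) = 0.043368. H(P,Q) = 2.045126 + 0.043368 = 2.0885

2.0885 bits


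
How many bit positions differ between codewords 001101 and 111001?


Count differing positions: ^ ^ . ^ . . = 3 differences

3


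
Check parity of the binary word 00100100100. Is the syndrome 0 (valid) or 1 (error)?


Syndrome = XOR of all bits = 0 XOR 0 XOR 1 XOR 0 XOR 0 XOR 1 XOR 0 XOR 0 XOR 1 XOR 0 XOR 0 = 1

1


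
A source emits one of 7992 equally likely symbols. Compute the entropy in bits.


H = log2(n) = log2(7992) = 12.9643

12.9643 bits


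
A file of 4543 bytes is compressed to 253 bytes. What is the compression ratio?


Ratio = original / compressed = 4543 / 253 = 17.9565

17.9565


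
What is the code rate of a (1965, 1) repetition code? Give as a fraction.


Rate = k/n = 1/1965

1/1965


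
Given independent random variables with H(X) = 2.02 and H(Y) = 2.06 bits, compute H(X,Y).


For independent variables, H(X,Y) = H(X) + H(Y) = 2.02 + 2.06 = 4.08

4.08 bits


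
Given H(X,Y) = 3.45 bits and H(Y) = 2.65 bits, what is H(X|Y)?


H(X|Y) = H(X,Y) - H(Y) = 3.45 - 2.65 = 0.8

0.8 bits


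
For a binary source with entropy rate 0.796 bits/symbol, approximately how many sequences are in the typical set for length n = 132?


log2|A_typical| = nH = 132 * 0.796 = 105.072, so |A_typical| ~ 2^105.072 = 4.264e+31

4.264e+31


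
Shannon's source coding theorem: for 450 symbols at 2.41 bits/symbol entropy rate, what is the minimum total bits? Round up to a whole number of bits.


Minimum bits >= n * H = 450 * 2.41 = 1084.5, rounded up to a whole number of bits = 1085

1085 bits


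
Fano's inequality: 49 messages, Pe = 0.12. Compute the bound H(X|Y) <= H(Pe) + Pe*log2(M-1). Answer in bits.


H(Pe) = -Pe*log2(Pe) - (1-Pe)*log2(1-Pe) = -0.12*log2(0.12) - 0.88*log2(0.88) = 0.367067 + 0.162294 = 0.5294. Pe*log2(M-1) = 0.12*log2(48) = 0.670196. Bound = H(Pe) + Pe*log2(M-1) = 0.367067 + 0.162294 + 0.670196 = 1.1996

1.1996 bits


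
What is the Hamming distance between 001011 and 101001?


Count differing positions: ^ . . . ^ . = 2 differences

2


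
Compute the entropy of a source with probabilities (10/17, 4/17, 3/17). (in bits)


H = -sum(p_i * log2(p_i)). Terms: -(10/17)*log2(10/17) = 0.450315; -(4/17)*log2(4/17) = 0.491168; -(3/17)*log2(3/17) = 0.441618. H = 0.450315 + 0.491168 + 0.441618 = 1.3831

1.3831 bits


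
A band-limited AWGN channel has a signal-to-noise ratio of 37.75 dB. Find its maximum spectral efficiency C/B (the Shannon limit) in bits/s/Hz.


SNR_linear = 10^(37.75/10) = 5956.6214; C/B = log2(1 + SNR_linear) = log2(1 + 5956.6214) = 12.5405

12.5405 bits/s/Hz


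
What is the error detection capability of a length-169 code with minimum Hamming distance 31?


Detection capability = d_min - 1 = 31 - 1 = 30

30 errors


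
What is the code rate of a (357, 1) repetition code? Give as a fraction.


Rate = k/n = 1/357

1/357


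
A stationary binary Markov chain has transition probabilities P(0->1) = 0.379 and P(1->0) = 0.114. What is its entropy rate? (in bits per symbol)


Stationary distribution: pi_0 = p10/(p01+p10) = 0.2312, pi_1 = 0.7688. Entropy rate H' = pi_0*H(p01) + pi_1*H(p10) = 0.2312*0.9573 + 0.7688*0.5119 = 0.6149

0.6149 bits/symbol


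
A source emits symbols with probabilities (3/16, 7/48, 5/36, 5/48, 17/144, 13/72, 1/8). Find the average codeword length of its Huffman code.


Huffman construction (repeatedly merge the two least-probable nodes; each merge adds 1 bit to every symbol beneath it): 5/48 + 17/144 = 2/9; 1/8 + 5/36 = 19/72; 7/48 + 13/72 = 47/144; 3/16 + 2/9 = 59/144; 19/72 + 47/144 = 85/144; 59/144 + 85/144 = 1. Resulting codeword lengths (in the order the probabilities were given): (2, 3, 3, 3, 3, 3, 3). L_avg = sum(p_i * l_i) = 3/16*2 + 7/48*3 + 5/36*3 + 5/48*3 + 17/144*3 + 13/72*3 + 1/8*3 = 45/16 = 2.8125

2.8125 bits


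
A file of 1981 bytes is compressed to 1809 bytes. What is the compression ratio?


Ratio = original / compressed = 1981 / 1809 = 1.0951

1.0951


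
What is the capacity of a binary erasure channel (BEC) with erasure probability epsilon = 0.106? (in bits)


C = 1 - epsilon = 1 - 0.106 = 0.894

0.894 bits


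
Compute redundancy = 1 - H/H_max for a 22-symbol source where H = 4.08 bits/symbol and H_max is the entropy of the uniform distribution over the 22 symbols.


H_max = log2(K) = log2(22) = 4.4594 bits/symbol. Redundancy = 1 - H/H_max = 1 - 4.08/4.4594 = 1 - 0.9149 = 0.0851

0.0851


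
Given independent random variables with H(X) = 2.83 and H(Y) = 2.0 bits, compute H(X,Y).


For independent variables, H(X,Y) = H(X) + H(Y) = 2.83 + 2.0 = 4.83

4.83 bits


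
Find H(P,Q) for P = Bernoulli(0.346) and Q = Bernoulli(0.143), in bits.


H(P,Q) = -p*log2(q) - (1-p)*log2(1-q). -0.346*log2(0.143) = 0.970846; -0.654*log2(0.857) = 0.145602. H(P,Q) = 0.970846 + 0.145602 = 1.1164

1.1164 bits


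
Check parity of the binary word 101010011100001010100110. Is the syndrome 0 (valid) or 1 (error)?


Syndrome = XOR of all bits = 1 XOR 0 XOR 1 XOR 0 XOR 1 XOR 0 XOR 0 XOR 1 XOR 1 XOR 1 XOR 0 XOR 0 XOR 0 XOR 0 XOR 1 XOR 0 XOR 1 XOR 0 XOR 1 XOR 0 XOR 0 XOR 1 XOR 1 XOR 0 = 1

1


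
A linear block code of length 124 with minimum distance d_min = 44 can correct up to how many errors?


Correction capability = floor((d-1)/2) = floor((44-1)/2) = 21

21 errors


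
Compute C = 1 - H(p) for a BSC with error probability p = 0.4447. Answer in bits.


H(p) = -p*log2(p) - (1-p)*log2(1-p) = -0.4447*log2(0.4447) - 0.5553*log2(0.5553) = 0.519897 + 0.471261 = 0.9912. C = 1 - H(p) = 1 - 0.9912 = 0.0088

0.0088 bits


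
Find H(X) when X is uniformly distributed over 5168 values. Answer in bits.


H = log2(n) = log2(5168) = 12.3354

12.3354 bits


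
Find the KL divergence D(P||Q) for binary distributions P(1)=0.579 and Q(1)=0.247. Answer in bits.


KL = p*log2(p/q) + (1-p)*log2((1-p)/(1-q)) = 0.579*log2(0.579/0.247) + 0.421*log2(0.421/0.753) = 0.3585

0.3585 bits


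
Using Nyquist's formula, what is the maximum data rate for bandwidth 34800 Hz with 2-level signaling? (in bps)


Rate = 2 * B * log2(M) = 2 * 34800 * 1.0 = 69600.0

69600.0 bps


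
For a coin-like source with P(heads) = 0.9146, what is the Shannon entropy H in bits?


H = -p*log2(p) - (1-p)*log2(1-p). -0.9146*log2(0.9146) = 0.117789; -0.0854*log2(0.0854) = 0.303138. H = 0.117789 + 0.303138 = 0.4209

0.4209 bits


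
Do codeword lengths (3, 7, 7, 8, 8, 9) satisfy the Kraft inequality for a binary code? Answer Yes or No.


Kraft sum = sum(2^(-l_i)) = 0.1504, need <= 1. Result: satisfied (a binary prefix-free code with these lengths exists)

Yes


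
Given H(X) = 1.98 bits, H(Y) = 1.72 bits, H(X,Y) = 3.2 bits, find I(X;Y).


I(X;Y) = H(X) + H(Y) - H(X,Y) = 1.98 + 1.72 - 3.2 = 0.5

0.5 bits


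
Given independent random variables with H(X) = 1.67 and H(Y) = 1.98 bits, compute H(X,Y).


For independent variables, H(X,Y) = H(X) + H(Y) = 1.67 + 1.98 = 3.65

3.65 bits


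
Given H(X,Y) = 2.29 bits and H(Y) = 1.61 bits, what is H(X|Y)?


H(X|Y) = H(X,Y) - H(Y) = 2.29 - 1.61 = 0.68

0.68 bits


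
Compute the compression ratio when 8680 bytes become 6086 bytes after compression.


Ratio = original / compressed = 8680 / 6086 = 1.4262

1.4262


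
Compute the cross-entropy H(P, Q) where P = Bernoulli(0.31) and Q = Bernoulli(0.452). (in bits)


H(P,Q) = -p*log2(q) - (1-p)*log2(1-q). -0.31*log2(0.452) = 0.355138; -0.69*log2(0.548) = 0.598749. H(P,Q) = 0.355138 + 0.598749 = 0.9539

0.9539 bits


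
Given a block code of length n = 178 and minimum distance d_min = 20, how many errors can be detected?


Detection capability = d_min - 1 = 20 - 1 = 19

19 errors


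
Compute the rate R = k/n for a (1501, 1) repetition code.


Rate = k/n = 1/1501

1/1501


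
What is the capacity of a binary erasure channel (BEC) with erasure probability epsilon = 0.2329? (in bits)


C = 1 - epsilon = 1 - 0.2329 = 0.7671

0.7671 bits


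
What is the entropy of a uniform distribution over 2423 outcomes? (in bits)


H = log2(n) = log2(2423) = 11.2426

11.2426 bits


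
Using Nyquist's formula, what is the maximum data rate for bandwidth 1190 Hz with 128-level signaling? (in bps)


Rate = 2 * B * log2(M) = 2 * 1190 * 7.0 = 16660.0

16660.0 bps


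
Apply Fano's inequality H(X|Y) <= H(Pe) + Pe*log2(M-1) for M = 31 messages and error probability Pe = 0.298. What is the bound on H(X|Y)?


H(Pe) = -Pe*log2(Pe) - (1-Pe)*log2(1-Pe) = -0.298*log2(0.298) - 0.702*log2(0.702) = 0.520491 + 0.358341 = 0.8788. Pe*log2(M-1) = 0.298*log2(30) = 1.462253. Bound = H(Pe) + Pe*log2(M-1) = 0.520491 + 0.358341 + 1.462253 = 2.3411

2.3411 bits


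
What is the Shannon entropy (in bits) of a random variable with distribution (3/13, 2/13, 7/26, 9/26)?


H = -sum(p_i * log2(p_i)). Terms: -(3/13)*log2(3/13) = 0.488187; -(2/13)*log2(2/13) = 0.415452; -(7/26)*log2(7/26) = 0.509677; -(9/26)*log2(9/26) = 0.529794. H = 0.488187 + 0.415452 + 0.509677 + 0.529794 = 1.9431

1.9431 bits


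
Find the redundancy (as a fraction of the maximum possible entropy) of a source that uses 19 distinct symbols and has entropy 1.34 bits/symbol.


H_max = log2(K) = log2(19) = 4.2479 bits/symbol. Redundancy = 1 - H/H_max = 1 - 1.34/4.2479 = 1 - 0.3154 = 0.6846

0.6846


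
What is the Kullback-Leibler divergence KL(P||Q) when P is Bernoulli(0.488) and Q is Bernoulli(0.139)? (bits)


KL = p*log2(p/q) + (1-p)*log2((1-p)/(1-q)) = 0.488*log2(0.488/0.139) + 0.512*log2(0.512/0.861) = 0.5002

0.5002 bits
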